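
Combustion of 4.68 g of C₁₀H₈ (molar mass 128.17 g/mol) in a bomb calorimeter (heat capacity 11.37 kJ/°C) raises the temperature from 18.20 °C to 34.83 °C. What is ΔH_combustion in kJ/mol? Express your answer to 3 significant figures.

ΔT = 34.83 − 18.20 = 16.63 °C
q_cal = C_cal × ΔT = 11.37 × 16.63 = 189.0831 kJ
n = 4.68 / 128.17 = 0.03651 mol
q_rxn = −q_cal = -189.0831 kJ
ΔH = -189.0831 / 0.03651 = -5179 kJ/mol

ΔH = -5180 kJ/mol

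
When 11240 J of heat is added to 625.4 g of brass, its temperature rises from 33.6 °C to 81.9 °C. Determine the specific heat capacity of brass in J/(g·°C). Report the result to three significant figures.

c = 0.372 J/(g·°C)

c = q / (m ΔT) = 11240 / (625.4 × 48.3)
c = 11240 / 30206.82 = 0.372 J/(g·°C)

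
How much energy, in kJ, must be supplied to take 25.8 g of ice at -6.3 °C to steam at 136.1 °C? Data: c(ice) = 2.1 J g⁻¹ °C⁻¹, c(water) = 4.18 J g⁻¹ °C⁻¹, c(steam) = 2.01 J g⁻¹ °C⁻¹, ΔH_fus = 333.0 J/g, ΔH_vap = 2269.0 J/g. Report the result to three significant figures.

q = 80.1 kJ

q1 (heat ice -6.3→0.0 °C): 25.8 × 2.1 × 6.3 = 341 J
q2 (melt at 0 °C): 25.8 × 333.0 = 8591 J
q3 (heat water 0.0→100.0 °C): 25.8 × 4.18 × 100.0 = 10784 J
q4 (vaporize at 100 °C): 25.8 × 2269.0 = 58540 J
q5 (heat steam 100.0→136.1 °C): 25.8 × 2.01 × 36.1 = 1872 J
Total: 341 + 8591 + 10784 + 58540 + 1872 = 80128 J = 80.1 kJ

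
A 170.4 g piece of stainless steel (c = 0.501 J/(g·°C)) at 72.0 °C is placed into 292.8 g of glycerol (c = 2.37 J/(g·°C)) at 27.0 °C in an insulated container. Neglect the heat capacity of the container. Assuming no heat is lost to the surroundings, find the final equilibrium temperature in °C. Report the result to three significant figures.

Heat lost by stainless steel = heat gained by glycerol.
(170.4)(0.501)(72.0 − T) = (292.8)(2.37)(T − 27.0)
85.3704 (72.0 − T) = 693.936 (T − 27.0)
6146.7 − 85.3704 T = 693.936 T − 18736
24882.7 = 779.3064 T
T = 31.93 °C

T_f = 31.9 °C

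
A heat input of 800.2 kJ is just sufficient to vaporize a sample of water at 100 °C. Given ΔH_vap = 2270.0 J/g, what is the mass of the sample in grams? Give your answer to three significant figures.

m = q / ΔH_vap = 800200 J / 2270.0 J/g = 353 g

m = 353 g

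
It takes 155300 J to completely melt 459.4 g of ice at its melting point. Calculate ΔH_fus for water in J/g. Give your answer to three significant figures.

ΔH_fus = q / m = 155300 / 459.4 = 338 J/g

ΔH_fus = 338 J/g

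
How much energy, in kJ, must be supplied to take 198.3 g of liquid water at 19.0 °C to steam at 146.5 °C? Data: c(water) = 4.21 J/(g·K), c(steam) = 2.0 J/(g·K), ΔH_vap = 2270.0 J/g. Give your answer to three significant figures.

q = 536 kJ

q1 (heat water 19.0→100.0 °C): 198.3 × 4.21 × 81.0 = 67622 J
q2 (vaporize at 100 °C): 198.3 × 2270.0 = 450141 J
q3 (heat steam 100.0→146.5 °C): 198.3 × 2.0 × 46.5 = 18442 J
Total: 67622 + 450141 + 18442 = 536205 J = 536 kJ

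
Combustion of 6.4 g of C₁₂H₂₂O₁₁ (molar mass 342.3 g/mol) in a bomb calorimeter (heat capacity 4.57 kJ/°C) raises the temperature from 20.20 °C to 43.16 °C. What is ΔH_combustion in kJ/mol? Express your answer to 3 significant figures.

ΔT = 43.16 − 20.20 = 22.96 °C
q_cal = C_cal × ΔT = 4.57 × 22.96 = 104.9272 kJ
n = 6.4 / 342.3 = 0.01870 mol
q_rxn = −q_cal = -104.9272 kJ
ΔH = -104.9272 / 0.01870 = -5611 kJ/mol

ΔH = -5610 kJ/mol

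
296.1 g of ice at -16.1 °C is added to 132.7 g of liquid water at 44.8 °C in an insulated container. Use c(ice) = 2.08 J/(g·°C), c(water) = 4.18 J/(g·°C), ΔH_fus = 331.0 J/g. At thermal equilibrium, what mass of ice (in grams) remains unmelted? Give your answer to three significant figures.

m_ice remaining = 251 g

Heat to warm all ice to 0 °C: 296.1×2.08×16.1 = 9915.8 J
Heat released by water cooling to 0 °C: 132.7×4.18×44.8 = 24850 J
24850 J < 9915.8 + 296.1×331.0 = 107924.9 J, so not all ice melts; final T = 0 °C.
Heat left for melting: 24850 − 9915.8 = 14934.2 J
Mass melted = 14934.2 / 331.0 = 45.12 g
Ice remaining = 296.1 − 45.12 = 250.98 g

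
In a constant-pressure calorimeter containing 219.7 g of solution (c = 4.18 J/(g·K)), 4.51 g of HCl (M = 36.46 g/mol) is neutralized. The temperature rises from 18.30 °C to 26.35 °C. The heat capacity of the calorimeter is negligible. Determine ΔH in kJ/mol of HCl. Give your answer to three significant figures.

|ΔT| = |26.35 − 18.30| = 8.05 °C
|q_surr| = (219.7 × 4.18) × 8.05 = 918.346 × 8.05 = 7393 J
n(HCl) = 4.51 / 36.46 = 0.1237 mol
Temperature rose, so q_rxn = −|q_surr| = -7.393 kJ
ΔH = q_rxn / n = -59.77 kJ/mol

ΔH = -59.8 kJ/mol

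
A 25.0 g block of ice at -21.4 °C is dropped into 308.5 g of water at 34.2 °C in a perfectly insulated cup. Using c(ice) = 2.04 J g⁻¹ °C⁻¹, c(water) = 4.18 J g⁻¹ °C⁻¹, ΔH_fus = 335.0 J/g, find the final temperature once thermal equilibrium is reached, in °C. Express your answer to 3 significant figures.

Heat to bring ice to 0 °C and melt it: q₁ = 25.0×2.04×21.4 + 25.0×335.0 = 9466.4 J
Heat the water can supply cooling to 0 °C: 308.5×4.18×34.2 = 44101.9 J > q₁, so all ice melts.
Energy balance: 308.5×4.18×(34.2 − T) = 9466.4 + 25.0×4.18×(T − 0)
1289.53(34.2 − T) = 9466.4 + 104.5 T
44101.9 − 9466.4 = 1394.03 T
T = 34635.5 / 1394.03 = 24.846 °C

T_f = 24.8 °C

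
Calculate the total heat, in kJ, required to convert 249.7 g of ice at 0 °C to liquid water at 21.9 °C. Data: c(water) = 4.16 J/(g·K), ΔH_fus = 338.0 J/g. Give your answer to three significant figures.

q1 (melt at 0 °C): 249.7 × 338.0 = 84399 J
q2 (heat water 0.0→21.9 °C): 249.7 × 4.16 × 21.9 = 22749 J
Total: 84399 + 22749 = 107148 J = 107 kJ

q = 107 kJ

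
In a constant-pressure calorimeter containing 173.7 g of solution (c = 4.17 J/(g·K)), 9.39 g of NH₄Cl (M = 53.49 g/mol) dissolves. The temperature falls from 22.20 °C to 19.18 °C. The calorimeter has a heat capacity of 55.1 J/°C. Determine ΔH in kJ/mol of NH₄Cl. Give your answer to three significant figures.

|ΔT| = |19.18 − 22.20| = 3.02 °C
|q_surr| = (173.7 × 4.17 + 55.1) × 3.02 = 779.429 × 3.02 = 2354 J
n(NH₄Cl) = 9.39 / 53.49 = 0.1755 mol
Temperature fell, so q_rxn = +|q_surr| = 2.354 kJ
ΔH = q_rxn / n = 13.41 kJ/mol

ΔH = 13.4 kJ/mol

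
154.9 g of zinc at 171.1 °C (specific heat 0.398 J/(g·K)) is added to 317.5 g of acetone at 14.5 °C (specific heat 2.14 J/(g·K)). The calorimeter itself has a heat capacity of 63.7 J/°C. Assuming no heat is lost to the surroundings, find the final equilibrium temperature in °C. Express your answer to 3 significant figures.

T_f = 26.5 °C

Heat lost by zinc = heat gained by acetone + calorimeter.
(154.9)(0.398)(171.1 − T) = [(317.5)(2.14) + 63.7](T − 14.5)
61.6502 (171.1 − T) = 743.15 (T − 14.5)
10548 − 61.6502 T = 743.15 T − 10776
21324 = 804.8002 T
T = 26.50 °C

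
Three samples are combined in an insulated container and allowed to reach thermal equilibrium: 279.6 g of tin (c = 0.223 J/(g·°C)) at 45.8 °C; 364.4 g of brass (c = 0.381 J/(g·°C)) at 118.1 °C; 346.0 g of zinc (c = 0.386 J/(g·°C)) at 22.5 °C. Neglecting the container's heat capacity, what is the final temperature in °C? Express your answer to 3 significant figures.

T_f = 66.5 °C

Σ mᵢcᵢ(T − Tᵢ) = 0  ⇒  T = Σ mᵢcᵢTᵢ / Σ mᵢcᵢ
Σ mᵢcᵢ = 279.6×0.223 + 364.4×0.381 + 346.0×0.386 = 334.7432
Σ mᵢcᵢTᵢ = 62.3508×45.8 + 138.8364×118.1 + 133.556×22.5 = 22257
T = 22257 / 334.7432 = 66.49 °C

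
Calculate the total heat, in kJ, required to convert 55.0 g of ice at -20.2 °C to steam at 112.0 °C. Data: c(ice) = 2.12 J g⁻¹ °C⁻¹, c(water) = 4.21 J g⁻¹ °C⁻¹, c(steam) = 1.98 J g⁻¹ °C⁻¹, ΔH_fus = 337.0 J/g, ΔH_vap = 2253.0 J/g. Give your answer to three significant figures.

q = 169 kJ

q1 (heat ice -20.2→0.0 °C): 55.0 × 2.12 × 20.2 = 2355 J
q2 (melt at 0 °C): 55.0 × 337.0 = 18535 J
q3 (heat water 0.0→100.0 °C): 55.0 × 4.21 × 100.0 = 23155 J
q4 (vaporize at 100 °C): 55.0 × 2253.0 = 123915 J
q5 (heat steam 100.0→112.0 °C): 55.0 × 1.98 × 12.0 = 1307 J
Total: 2355 + 18535 + 23155 + 123915 + 1307 = 169267 J = 169 kJ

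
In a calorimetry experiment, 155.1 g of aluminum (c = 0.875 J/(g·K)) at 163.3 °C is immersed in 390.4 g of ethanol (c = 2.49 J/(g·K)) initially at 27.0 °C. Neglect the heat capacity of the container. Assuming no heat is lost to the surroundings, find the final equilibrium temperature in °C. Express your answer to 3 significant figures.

Heat lost by aluminum = heat gained by ethanol.
(155.1)(0.875)(163.3 − T) = (390.4)(2.49)(T − 27.0)
135.7125 (163.3 − T) = 972.096 (T − 27.0)
22162 − 135.7125 T = 972.096 T − 26247
48409 = 1107.8085 T
T = 43.70 °C

T_f = 43.7 °C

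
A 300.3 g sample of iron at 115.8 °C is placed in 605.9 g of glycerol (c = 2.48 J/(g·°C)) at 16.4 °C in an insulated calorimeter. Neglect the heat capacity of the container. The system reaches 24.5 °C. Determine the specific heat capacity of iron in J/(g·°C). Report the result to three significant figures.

c = 0.444 J/(g·°C)

q_gained = (605.9 × 2.48) × (24.5 − 16.4) = 12170 J
q_lost = 300.3 × c × (115.8 − 24.5) = 27417.39 c
Set equal: c = 12170 / 27417.39 = 0.444 J/(g·°C)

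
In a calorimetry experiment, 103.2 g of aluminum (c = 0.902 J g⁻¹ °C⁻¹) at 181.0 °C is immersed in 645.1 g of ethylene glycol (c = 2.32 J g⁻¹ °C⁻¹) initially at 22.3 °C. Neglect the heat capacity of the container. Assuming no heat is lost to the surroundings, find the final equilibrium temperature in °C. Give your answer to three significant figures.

Heat lost by aluminum = heat gained by ethylene glycol.
(103.2)(0.902)(181.0 − T) = (645.1)(2.32)(T − 22.3)
93.0864 (181.0 − T) = 1496.632 (T − 22.3)
16849 − 93.0864 T = 1496.632 T − 33375
50224 = 1589.7184 T
T = 31.59 °C

T_f = 31.6 °C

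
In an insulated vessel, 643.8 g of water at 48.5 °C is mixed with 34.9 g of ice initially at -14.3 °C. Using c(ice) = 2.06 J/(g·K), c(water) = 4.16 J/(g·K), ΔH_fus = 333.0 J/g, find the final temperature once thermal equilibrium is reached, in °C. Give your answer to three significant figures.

T_f = 41.5 °C

Heat to bring ice to 0 °C and melt it: q₁ = 34.9×2.06×14.3 + 34.9×333.0 = 12650 J
Heat the water can supply cooling to 0 °C: 643.8×4.16×48.5 = 129893 J > q₁, so all ice melts.
Energy balance: 643.8×4.16×(48.5 − T) = 12650 + 34.9×4.16×(T − 0)
2678.208(48.5 − T) = 12650 + 145.184 T
129893 − 12650 = 2823.392 T
T = 117243 / 2823.392 = 41.53 °C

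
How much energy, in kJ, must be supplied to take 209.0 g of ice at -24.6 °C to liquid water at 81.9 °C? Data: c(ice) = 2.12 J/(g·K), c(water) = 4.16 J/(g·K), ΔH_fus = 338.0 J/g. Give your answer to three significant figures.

q = 153 kJ

q1 (heat ice -24.6→0.0 °C): 209.0 × 2.12 × 24.6 = 10900 J
q2 (melt at 0 °C): 209.0 × 338.0 = 70642 J
q3 (heat water 0.0→81.9 °C): 209.0 × 4.16 × 81.9 = 71207 J
Total: 10900 + 70642 + 71207 = 152749 J = 153 kJ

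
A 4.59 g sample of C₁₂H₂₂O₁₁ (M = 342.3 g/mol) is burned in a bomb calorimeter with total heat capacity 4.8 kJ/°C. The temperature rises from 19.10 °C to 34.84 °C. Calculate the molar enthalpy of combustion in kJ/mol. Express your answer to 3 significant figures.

ΔH = -5630 kJ/mol

ΔT = 34.84 − 19.10 = 15.74 °C
q_cal = C_cal × ΔT = 4.8 × 15.74 = 75.552 kJ
n = 4.59 / 342.3 = 0.01341 mol
q_rxn = −q_cal = -75.552 kJ
ΔH = -75.552 / 0.01341 = -5634 kJ/mol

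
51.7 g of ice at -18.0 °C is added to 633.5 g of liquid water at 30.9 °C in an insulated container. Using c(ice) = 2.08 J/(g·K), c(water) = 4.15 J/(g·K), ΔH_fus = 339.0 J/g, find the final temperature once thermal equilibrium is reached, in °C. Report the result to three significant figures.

T_f = 21.7 °C

Heat to bring ice to 0 °C and melt it: q₁ = 51.7×2.08×18.0 + 51.7×339.0 = 19462 J
Heat the water can supply cooling to 0 °C: 633.5×4.15×30.9 = 81236.9 J > q₁, so all ice melts.
Energy balance: 633.5×4.15×(30.9 − T) = 19462 + 51.7×4.15×(T − 0)
2629.025(30.9 − T) = 19462 + 214.555 T
81236.9 − 19462 = 2843.580 T
T = 61774.9 / 2843.580 = 21.72 °C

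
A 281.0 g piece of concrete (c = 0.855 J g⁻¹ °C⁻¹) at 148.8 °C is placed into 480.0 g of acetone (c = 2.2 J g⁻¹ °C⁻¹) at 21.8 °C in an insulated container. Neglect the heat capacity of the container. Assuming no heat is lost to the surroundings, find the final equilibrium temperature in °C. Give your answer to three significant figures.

T_f = 45.3 °C

Heat lost by concrete = heat gained by acetone.
(281.0)(0.855)(148.8 − T) = (480.0)(2.2)(T − 21.8)
240.255 (148.8 − T) = 1056 (T − 21.8)
35750 − 240.255 T = 1056 T − 23021
58771 = 1296.255 T
T = 45.34 °C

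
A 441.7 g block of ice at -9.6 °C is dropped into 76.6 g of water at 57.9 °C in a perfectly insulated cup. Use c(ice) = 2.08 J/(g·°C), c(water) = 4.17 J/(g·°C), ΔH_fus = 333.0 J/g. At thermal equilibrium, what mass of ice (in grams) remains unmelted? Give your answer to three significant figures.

Heat to warm all ice to 0 °C: 441.7×2.08×9.6 = 8819.9 J
Heat released by water cooling to 0 °C: 76.6×4.17×57.9 = 18495 J
18495 J < 8819.9 + 441.7×333.0 = 155906.0 J, so not all ice melts; final T = 0 °C.
Heat left for melting: 18495 − 8819.9 = 9675.1 J
Mass melted = 9675.1 / 333.0 = 29.05 g
Ice remaining = 441.7 − 29.05 = 412.65 g

m_ice remaining = 413 g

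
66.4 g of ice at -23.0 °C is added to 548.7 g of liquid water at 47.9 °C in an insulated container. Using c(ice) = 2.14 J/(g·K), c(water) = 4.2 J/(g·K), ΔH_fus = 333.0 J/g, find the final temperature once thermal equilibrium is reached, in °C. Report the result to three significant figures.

Heat to bring ice to 0 °C and melt it: q₁ = 66.4×2.14×23.0 + 66.4×333.0 = 25379 J
Heat the water can supply cooling to 0 °C: 548.7×4.2×47.9 = 110387 J > q₁, so all ice melts.
Energy balance: 548.7×4.2×(47.9 − T) = 25379 + 66.4×4.2×(T − 0)
2304.54(47.9 − T) = 25379 + 278.88 T
110387 − 25379 = 2583.42 T
T = 85008 / 2583.42 = 32.91 °C

T_f = 32.9 °C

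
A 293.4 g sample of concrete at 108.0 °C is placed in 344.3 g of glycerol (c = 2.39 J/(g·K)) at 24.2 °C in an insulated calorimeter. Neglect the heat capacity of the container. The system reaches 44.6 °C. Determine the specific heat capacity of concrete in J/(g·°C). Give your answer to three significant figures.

c = 0.902 J/(g·°C)

q_gained = (344.3 × 2.39) × (44.6 − 24.2) = 16787 J
q_lost = 293.4 × c × (108.0 − 44.6) = 18601.56 c
Set equal: c = 16787 / 18601.56 = 0.902 J/(g·°C)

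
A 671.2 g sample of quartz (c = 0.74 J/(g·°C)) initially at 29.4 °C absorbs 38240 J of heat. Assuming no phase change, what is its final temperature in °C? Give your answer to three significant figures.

T_f = 106 °C

ΔT = q / (m c) = 38240 / (671.2 × 0.74) = 76.99 °C
T_f = 29.4 + 76.99 = 106.39 °C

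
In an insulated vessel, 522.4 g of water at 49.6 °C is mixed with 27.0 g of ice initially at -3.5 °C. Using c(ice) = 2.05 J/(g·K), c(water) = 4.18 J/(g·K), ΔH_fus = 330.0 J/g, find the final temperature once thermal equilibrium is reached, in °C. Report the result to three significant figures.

Heat to bring ice to 0 °C and melt it: q₁ = 27.0×2.05×3.5 + 27.0×330.0 = 9103.7 J
Heat the water can supply cooling to 0 °C: 522.4×4.18×49.6 = 108308 J > q₁, so all ice melts.
Energy balance: 522.4×4.18×(49.6 − T) = 9103.7 + 27.0×4.18×(T − 0)
2183.632(49.6 − T) = 9103.7 + 112.86 T
108308 − 9103.7 = 2296.492 T
T = 99204.3 / 2296.492 = 43.20 °C

T_f = 43.2 °C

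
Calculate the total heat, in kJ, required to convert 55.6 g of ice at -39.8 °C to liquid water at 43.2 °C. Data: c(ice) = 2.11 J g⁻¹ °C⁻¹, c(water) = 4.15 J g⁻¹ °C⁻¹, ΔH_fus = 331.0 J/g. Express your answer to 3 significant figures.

q = 33.0 kJ

q1 (heat ice -39.8→0.0 °C): 55.6 × 2.11 × 39.8 = 4669 J
q2 (melt at 0 °C): 55.6 × 331.0 = 18404 J
q3 (heat water 0.0→43.2 °C): 55.6 × 4.15 × 43.2 = 9968 J
Total: 4669 + 18404 + 9968 = 33041 J = 33.0 kJ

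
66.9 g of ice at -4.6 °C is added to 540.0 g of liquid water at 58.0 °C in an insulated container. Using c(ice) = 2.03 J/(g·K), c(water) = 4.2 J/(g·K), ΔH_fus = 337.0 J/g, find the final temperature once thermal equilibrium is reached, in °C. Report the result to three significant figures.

Heat to bring ice to 0 °C and melt it: q₁ = 66.9×2.03×4.6 + 66.9×337.0 = 23170 J
Heat the water can supply cooling to 0 °C: 540.0×4.2×58.0 = 131544 J > q₁, so all ice melts.
Energy balance: 540.0×4.2×(58.0 − T) = 23170 + 66.9×4.2×(T − 0)
2268(58.0 − T) = 23170 + 280.98 T
131544 − 23170 = 2548.98 T
T = 108374 / 2548.98 = 42.52 °C

T_f = 42.5 °C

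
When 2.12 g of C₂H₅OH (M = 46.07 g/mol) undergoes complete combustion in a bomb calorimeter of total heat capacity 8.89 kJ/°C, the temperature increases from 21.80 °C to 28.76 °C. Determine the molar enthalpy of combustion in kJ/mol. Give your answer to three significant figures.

ΔT = 28.76 − 21.80 = 6.96 °C
q_cal = C_cal × ΔT = 8.89 × 6.96 = 61.8744 kJ
n = 2.12 / 46.07 = 0.04602 mol
q_rxn = −q_cal = -61.8744 kJ
ΔH = -61.8744 / 0.04602 = -1344.5 kJ/mol

ΔH = -1340 kJ/mol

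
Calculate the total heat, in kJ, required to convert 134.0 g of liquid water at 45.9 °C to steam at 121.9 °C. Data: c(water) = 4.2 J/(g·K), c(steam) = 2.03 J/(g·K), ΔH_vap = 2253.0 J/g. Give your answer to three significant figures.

q = 338 kJ

q1 (heat water 45.9→100.0 °C): 134.0 × 4.2 × 54.1 = 30447 J
q2 (vaporize at 100 °C): 134.0 × 2253.0 = 301902 J
q3 (heat steam 100.0→121.9 °C): 134.0 × 2.03 × 21.9 = 5957 J
Total: 30447 + 301902 + 5957 = 338306 J = 338 kJ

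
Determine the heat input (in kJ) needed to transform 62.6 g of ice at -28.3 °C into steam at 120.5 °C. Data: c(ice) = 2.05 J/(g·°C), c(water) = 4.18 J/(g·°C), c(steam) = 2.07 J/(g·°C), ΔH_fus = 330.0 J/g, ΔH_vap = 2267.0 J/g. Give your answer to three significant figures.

q = 195 kJ

q1 (heat ice -28.3→0.0 °C): 62.6 × 2.05 × 28.3 = 3632 J
q2 (melt at 0 °C): 62.6 × 330.0 = 20658 J
q3 (heat water 0.0→100.0 °C): 62.6 × 4.18 × 100.0 = 26167 J
q4 (vaporize at 100 °C): 62.6 × 2267.0 = 141914 J
q5 (heat steam 100.0→120.5 °C): 62.6 × 2.07 × 20.5 = 2656 J
Total: 3632 + 20658 + 26167 + 141914 + 2656 = 195027 J = 195 kJ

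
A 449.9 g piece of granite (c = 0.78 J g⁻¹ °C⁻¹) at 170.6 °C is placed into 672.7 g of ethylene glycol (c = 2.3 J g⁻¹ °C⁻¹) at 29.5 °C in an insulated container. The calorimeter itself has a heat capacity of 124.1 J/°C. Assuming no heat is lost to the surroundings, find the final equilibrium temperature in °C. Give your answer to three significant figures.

Heat lost by granite = heat gained by ethylene glycol + calorimeter.
(449.9)(0.78)(170.6 − T) = [(672.7)(2.3) + 124.1](T − 29.5)
350.922 (170.6 − T) = 1671.31 (T − 29.5)
59867 − 350.922 T = 1671.31 T − 49304
109171 = 2022.232 T
T = 53.99 °C

T_f = 54.0 °C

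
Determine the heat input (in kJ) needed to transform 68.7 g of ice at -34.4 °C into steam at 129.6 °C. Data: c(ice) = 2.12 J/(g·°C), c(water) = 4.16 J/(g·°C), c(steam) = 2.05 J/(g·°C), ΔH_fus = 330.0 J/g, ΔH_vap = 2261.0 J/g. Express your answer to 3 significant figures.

q1 (heat ice -34.4→0.0 °C): 68.7 × 2.12 × 34.4 = 5010 J
q2 (melt at 0 °C): 68.7 × 330.0 = 22671 J
q3 (heat water 0.0→100.0 °C): 68.7 × 4.16 × 100.0 = 28579 J
q4 (vaporize at 100 °C): 68.7 × 2261.0 = 155331 J
q5 (heat steam 100.0→129.6 °C): 68.7 × 2.05 × 29.6 = 4169 J
Total: 5010 + 22671 + 28579 + 155331 + 4169 = 215760 J = 216 kJ

q = 216 kJ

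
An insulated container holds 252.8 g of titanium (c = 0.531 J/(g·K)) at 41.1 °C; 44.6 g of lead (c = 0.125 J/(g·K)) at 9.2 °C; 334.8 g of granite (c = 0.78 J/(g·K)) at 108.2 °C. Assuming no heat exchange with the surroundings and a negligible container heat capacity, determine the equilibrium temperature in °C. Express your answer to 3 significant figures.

Σ mᵢcᵢ(T − Tᵢ) = 0  ⇒  T = Σ mᵢcᵢTᵢ / Σ mᵢcᵢ
Σ mᵢcᵢ = 252.8×0.531 + 44.6×0.125 + 334.8×0.78 = 400.9558
Σ mᵢcᵢTᵢ = 134.2368×41.1 + 5.575×9.2 + 261.144×108.2 = 33824
T = 33824 / 400.9558 = 84.36 °C

T_f = 84.4 °C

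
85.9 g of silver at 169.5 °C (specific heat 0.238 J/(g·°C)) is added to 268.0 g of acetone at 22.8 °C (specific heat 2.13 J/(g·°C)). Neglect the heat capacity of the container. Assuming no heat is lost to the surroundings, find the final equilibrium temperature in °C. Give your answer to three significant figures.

T_f = 27.9 °C

Heat lost by silver = heat gained by acetone.
(85.9)(0.238)(169.5 − T) = (268.0)(2.13)(T − 22.8)
20.4442 (169.5 − T) = 570.84 (T − 22.8)
3465.3 − 20.4442 T = 570.84 T − 13015
16480.3 = 591.2842 T
T = 27.87 °C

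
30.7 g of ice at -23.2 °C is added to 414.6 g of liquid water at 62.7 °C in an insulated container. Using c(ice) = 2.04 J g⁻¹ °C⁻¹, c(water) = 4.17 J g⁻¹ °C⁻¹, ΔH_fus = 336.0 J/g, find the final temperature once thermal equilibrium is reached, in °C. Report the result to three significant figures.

T_f = 52.0 °C

Heat to bring ice to 0 °C and melt it: q₁ = 30.7×2.04×23.2 + 30.7×336.0 = 11768 J
Heat the water can supply cooling to 0 °C: 414.6×4.17×62.7 = 108401 J > q₁, so all ice melts.
Energy balance: 414.6×4.17×(62.7 − T) = 11768 + 30.7×4.17×(T − 0)
1728.882(62.7 − T) = 11768 + 128.019 T
108401 − 11768 = 1856.901 T
T = 96633 / 1856.901 = 52.04 °C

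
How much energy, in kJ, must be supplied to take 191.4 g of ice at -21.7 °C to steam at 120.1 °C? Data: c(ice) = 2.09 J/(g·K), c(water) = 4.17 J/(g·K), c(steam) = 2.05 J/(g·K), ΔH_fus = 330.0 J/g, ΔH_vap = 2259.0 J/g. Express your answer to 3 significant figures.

q = 592 kJ

q1 (heat ice -21.7→0.0 °C): 191.4 × 2.09 × 21.7 = 8681 J
q2 (melt at 0 °C): 191.4 × 330.0 = 63162 J
q3 (heat water 0.0→100.0 °C): 191.4 × 4.17 × 100.0 = 79814 J
q4 (vaporize at 100 °C): 191.4 × 2259.0 = 432373 J
q5 (heat steam 100.0→120.1 °C): 191.4 × 2.05 × 20.1 = 7887 J
Total: 8681 + 63162 + 79814 + 432373 + 7887 = 591917 J = 592 kJ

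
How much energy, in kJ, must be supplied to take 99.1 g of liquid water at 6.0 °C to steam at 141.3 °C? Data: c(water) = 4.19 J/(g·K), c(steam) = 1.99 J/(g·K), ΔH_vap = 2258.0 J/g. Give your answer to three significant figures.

q = 271 kJ

q1 (heat water 6.0→100.0 °C): 99.1 × 4.19 × 94.0 = 39032 J
q2 (vaporize at 100 °C): 99.1 × 2258.0 = 223768 J
q3 (heat steam 100.0→141.3 °C): 99.1 × 1.99 × 41.3 = 8145 J
Total: 39032 + 223768 + 8145 = 270945 J = 271 kJ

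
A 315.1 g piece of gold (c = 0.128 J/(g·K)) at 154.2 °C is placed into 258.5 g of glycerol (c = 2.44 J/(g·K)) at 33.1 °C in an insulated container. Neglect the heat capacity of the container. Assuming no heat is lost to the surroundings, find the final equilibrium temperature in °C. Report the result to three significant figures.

T_f = 40.4 °C

Heat lost by gold = heat gained by glycerol.
(315.1)(0.128)(154.2 − T) = (258.5)(2.44)(T − 33.1)
40.3328 (154.2 − T) = 630.74 (T − 33.1)
6219.3 − 40.3328 T = 630.74 T − 20877
27096.3 = 671.0728 T
T = 40.38 °C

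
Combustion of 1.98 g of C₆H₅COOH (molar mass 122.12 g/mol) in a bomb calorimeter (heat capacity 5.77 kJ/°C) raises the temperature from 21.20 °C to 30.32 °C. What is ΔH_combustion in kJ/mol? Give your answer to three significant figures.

ΔH = -3250 kJ/mol

ΔT = 30.32 − 21.20 = 9.12 °C
q_cal = C_cal × ΔT = 5.77 × 9.12 = 52.6224 kJ
n = 1.98 / 122.12 = 0.01621 mol
q_rxn = −q_cal = -52.6224 kJ
ΔH = -52.6224 / 0.01621 = -3246 kJ/mol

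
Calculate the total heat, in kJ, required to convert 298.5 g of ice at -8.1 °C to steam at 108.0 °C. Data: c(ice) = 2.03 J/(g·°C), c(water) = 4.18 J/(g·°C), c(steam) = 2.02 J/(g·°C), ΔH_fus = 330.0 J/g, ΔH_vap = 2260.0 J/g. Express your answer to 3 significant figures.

q1 (heat ice -8.1→0.0 °C): 298.5 × 2.03 × 8.1 = 4908 J
q2 (melt at 0 °C): 298.5 × 330.0 = 98505 J
q3 (heat water 0.0→100.0 °C): 298.5 × 4.18 × 100.0 = 124773 J
q4 (vaporize at 100 °C): 298.5 × 2260.0 = 674610 J
q5 (heat steam 100.0→108.0 °C): 298.5 × 2.02 × 8.0 = 4824 J
Total: 4908 + 98505 + 124773 + 674610 + 4824 = 907620 J = 908 kJ

q = 908 kJ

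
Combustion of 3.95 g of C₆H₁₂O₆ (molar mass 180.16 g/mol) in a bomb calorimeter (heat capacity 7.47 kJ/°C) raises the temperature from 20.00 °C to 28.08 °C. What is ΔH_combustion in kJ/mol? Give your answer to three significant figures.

ΔH = -2750 kJ/mol

ΔT = 28.08 − 20.00 = 8.08 °C
q_cal = C_cal × ΔT = 7.47 × 8.08 = 60.3576 kJ
n = 3.95 / 180.16 = 0.02192 mol
q_rxn = −q_cal = -60.3576 kJ
ΔH = -60.3576 / 0.02192 = -2754 kJ/mol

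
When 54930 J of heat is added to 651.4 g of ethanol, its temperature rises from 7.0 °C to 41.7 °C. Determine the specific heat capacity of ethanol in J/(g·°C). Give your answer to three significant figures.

c = q / (m ΔT) = 54930 / (651.4 × 34.7)
c = 54930 / 22603.58 = 2.43 J/(g·°C)

c = 2.43 J/(g·°C)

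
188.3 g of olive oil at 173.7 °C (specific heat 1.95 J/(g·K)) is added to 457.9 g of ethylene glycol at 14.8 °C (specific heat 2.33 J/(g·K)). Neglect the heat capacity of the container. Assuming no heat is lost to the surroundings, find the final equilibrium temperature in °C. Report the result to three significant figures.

T_f = 55.5 °C

Heat lost by olive oil = heat gained by ethylene glycol.
(188.3)(1.95)(173.7 − T) = (457.9)(2.33)(T − 14.8)
367.185 (173.7 − T) = 1066.907 (T − 14.8)
63780 − 367.185 T = 1066.907 T − 15790
79570 = 1434.092 T
T = 55.48 °C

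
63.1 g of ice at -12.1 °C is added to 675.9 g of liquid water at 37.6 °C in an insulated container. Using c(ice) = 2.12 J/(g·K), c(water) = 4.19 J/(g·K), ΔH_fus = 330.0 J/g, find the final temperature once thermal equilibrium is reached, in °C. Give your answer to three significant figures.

Heat to bring ice to 0 °C and melt it: q₁ = 63.1×2.12×12.1 + 63.1×330.0 = 22442 J
Heat the water can supply cooling to 0 °C: 675.9×4.19×37.6 = 106484 J > q₁, so all ice melts.
Energy balance: 675.9×4.19×(37.6 − T) = 22442 + 63.1×4.19×(T − 0)
2832.021(37.6 − T) = 22442 + 264.389 T
106484 − 22442 = 3096.410 T
T = 84042 / 3096.410 = 27.14 °C

T_f = 27.1 °C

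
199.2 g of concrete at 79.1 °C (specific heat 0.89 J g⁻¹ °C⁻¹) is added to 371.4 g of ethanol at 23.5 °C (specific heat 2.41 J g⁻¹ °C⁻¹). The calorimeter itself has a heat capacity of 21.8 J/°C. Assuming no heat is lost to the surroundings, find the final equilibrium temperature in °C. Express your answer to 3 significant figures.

Heat lost by concrete = heat gained by ethanol + calorimeter.
(199.2)(0.89)(79.1 − T) = [(371.4)(2.41) + 21.8](T − 23.5)
177.288 (79.1 − T) = 916.874 (T − 23.5)
14023 − 177.288 T = 916.874 T − 21547
35570 = 1094.162 T
T = 32.51 °C

T_f = 32.5 °C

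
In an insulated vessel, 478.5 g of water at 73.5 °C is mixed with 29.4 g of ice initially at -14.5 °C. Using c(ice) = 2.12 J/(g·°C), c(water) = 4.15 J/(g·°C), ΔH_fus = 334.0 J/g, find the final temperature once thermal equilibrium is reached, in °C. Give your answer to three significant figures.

T_f = 64.2 °C

Heat to bring ice to 0 °C and melt it: q₁ = 29.4×2.12×14.5 + 29.4×334.0 = 10723 J
Heat the water can supply cooling to 0 °C: 478.5×4.15×73.5 = 145954 J > q₁, so all ice melts.
Energy balance: 478.5×4.15×(73.5 − T) = 10723 + 29.4×4.15×(T − 0)
1985.775(73.5 − T) = 10723 + 122.01 T
145954 − 10723 = 2107.785 T
T = 135231 / 2107.785 = 64.16 °C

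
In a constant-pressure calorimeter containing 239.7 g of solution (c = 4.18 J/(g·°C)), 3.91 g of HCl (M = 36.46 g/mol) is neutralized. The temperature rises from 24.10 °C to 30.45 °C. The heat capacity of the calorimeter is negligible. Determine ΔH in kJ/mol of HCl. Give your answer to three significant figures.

|ΔT| = |30.45 − 24.10| = 6.35 °C
|q_surr| = (239.7 × 4.18) × 6.35 = 1001.946 × 6.35 = 6362 J
n(HCl) = 3.91 / 36.46 = 0.1072 mol
Temperature rose, so q_rxn = −|q_surr| = -6.362 kJ
ΔH = q_rxn / n = -59.347 kJ/mol

ΔH = -59.3 kJ/mol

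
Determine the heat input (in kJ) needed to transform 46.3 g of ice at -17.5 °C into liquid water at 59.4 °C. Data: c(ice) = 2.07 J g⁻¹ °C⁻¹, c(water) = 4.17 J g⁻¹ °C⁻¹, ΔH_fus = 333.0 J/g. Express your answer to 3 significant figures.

q1 (heat ice -17.5→0.0 °C): 46.3 × 2.07 × 17.5 = 1677 J
q2 (melt at 0 °C): 46.3 × 333.0 = 15418 J
q3 (heat water 0.0→59.4 °C): 46.3 × 4.17 × 59.4 = 11468 J
Total: 1677 + 15418 + 11468 = 28563 J = 28.6 kJ

q = 28.6 kJ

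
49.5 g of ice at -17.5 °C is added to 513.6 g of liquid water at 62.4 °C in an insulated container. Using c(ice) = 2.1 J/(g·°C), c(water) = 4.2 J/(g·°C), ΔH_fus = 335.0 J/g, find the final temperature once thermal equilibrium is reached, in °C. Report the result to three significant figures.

Heat to bring ice to 0 °C and melt it: q₁ = 49.5×2.1×17.5 + 49.5×335.0 = 18402 J
Heat the water can supply cooling to 0 °C: 513.6×4.2×62.4 = 134604 J > q₁, so all ice melts.
Energy balance: 513.6×4.2×(62.4 − T) = 18402 + 49.5×4.2×(T − 0)
2157.12(62.4 − T) = 18402 + 207.9 T
134604 − 18402 = 2365.02 T
T = 116202 / 2365.02 = 49.13 °C

T_f = 49.1 °C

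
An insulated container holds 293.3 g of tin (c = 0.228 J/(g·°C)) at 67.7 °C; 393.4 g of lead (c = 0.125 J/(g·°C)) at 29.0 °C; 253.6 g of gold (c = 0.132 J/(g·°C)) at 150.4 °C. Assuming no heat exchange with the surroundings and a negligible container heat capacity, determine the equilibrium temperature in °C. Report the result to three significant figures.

Σ mᵢcᵢ(T − Tᵢ) = 0  ⇒  T = Σ mᵢcᵢTᵢ / Σ mᵢcᵢ
Σ mᵢcᵢ = 293.3×0.228 + 393.4×0.125 + 253.6×0.132 = 149.5226
Σ mᵢcᵢTᵢ = 66.8724×67.7 + 49.175×29.0 + 33.4752×150.4 = 10988
T = 10988 / 149.5226 = 73.49 °C

T_f = 73.5 °C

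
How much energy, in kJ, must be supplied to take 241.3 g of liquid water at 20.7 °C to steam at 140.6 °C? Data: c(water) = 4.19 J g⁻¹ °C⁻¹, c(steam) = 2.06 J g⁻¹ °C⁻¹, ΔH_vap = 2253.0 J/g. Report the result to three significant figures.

q1 (heat water 20.7→100.0 °C): 241.3 × 4.19 × 79.3 = 80176 J
q2 (vaporize at 100 °C): 241.3 × 2253.0 = 543649 J
q3 (heat steam 100.0→140.6 °C): 241.3 × 2.06 × 40.6 = 20181 J
Total: 80176 + 543649 + 20181 = 644006 J = 644 kJ

q = 644 kJ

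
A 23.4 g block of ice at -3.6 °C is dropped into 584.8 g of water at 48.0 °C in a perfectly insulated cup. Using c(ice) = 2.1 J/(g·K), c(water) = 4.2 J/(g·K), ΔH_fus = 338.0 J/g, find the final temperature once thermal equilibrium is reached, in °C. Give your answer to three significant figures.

Heat to bring ice to 0 °C and melt it: q₁ = 23.4×2.1×3.6 + 23.4×338.0 = 8086.1 J
Heat the water can supply cooling to 0 °C: 584.8×4.2×48.0 = 117896 J > q₁, so all ice melts.
Energy balance: 584.8×4.2×(48.0 − T) = 8086.1 + 23.4×4.2×(T − 0)
2456.16(48.0 − T) = 8086.1 + 98.28 T
117896 − 8086.1 = 2554.44 T
T = 109809.9 / 2554.44 = 42.99 °C

T_f = 43.0 °C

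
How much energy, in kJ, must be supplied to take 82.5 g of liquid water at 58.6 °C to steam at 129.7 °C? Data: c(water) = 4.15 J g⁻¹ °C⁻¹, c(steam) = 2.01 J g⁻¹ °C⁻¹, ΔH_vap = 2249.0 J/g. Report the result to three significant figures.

q = 205 kJ

q1 (heat water 58.6→100.0 °C): 82.5 × 4.15 × 41.4 = 14174 J
q2 (vaporize at 100 °C): 82.5 × 2249.0 = 185543 J
q3 (heat steam 100.0→129.7 °C): 82.5 × 2.01 × 29.7 = 4925 J
Total: 14174 + 185543 + 4925 = 204642 J = 205 kJ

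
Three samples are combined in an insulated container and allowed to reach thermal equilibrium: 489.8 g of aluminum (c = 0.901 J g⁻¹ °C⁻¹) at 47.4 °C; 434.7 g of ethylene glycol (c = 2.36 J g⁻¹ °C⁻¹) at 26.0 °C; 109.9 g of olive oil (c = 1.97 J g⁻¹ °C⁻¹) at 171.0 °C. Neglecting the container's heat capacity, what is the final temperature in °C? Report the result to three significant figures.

Σ mᵢcᵢ(T − Tᵢ) = 0  ⇒  T = Σ mᵢcᵢTᵢ / Σ mᵢcᵢ
Σ mᵢcᵢ = 489.8×0.901 + 434.7×2.36 + 109.9×1.97 = 1683.7048
Σ mᵢcᵢTᵢ = 441.3098×47.4 + 1025.892×26.0 + 216.503×171.0 = 84613
T = 84613 / 1683.7048 = 50.25 °C

T_f = 50.3 °C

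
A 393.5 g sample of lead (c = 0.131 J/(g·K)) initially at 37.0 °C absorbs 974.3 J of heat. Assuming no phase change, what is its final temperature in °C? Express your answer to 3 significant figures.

T_f = 55.9 °C

ΔT = q / (m c) = 974.3 / (393.5 × 0.131) = 18.90 °C
T_f = 37.0 + 18.90 = 55.90 °C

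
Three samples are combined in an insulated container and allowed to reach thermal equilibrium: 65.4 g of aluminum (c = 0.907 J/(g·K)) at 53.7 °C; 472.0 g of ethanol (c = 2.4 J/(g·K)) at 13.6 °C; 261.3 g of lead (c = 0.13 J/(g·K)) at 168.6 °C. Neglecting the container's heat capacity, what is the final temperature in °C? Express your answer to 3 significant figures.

T_f = 19.8 °C

Σ mᵢcᵢ(T − Tᵢ) = 0  ⇒  T = Σ mᵢcᵢTᵢ / Σ mᵢcᵢ
Σ mᵢcᵢ = 65.4×0.907 + 472.0×2.4 + 261.3×0.13 = 1226.0868
Σ mᵢcᵢTᵢ = 59.3178×53.7 + 1132.8×13.6 + 33.969×168.6 = 24319
T = 24319 / 1226.0868 = 19.83 °C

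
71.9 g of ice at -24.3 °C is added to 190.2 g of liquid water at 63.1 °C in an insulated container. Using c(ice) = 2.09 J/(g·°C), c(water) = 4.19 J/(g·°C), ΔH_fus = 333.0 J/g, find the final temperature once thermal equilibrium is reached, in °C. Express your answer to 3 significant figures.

Heat to bring ice to 0 °C and melt it: q₁ = 71.9×2.09×24.3 + 71.9×333.0 = 27594 J
Heat the water can supply cooling to 0 °C: 190.2×4.19×63.1 = 50286.8 J > q₁, so all ice melts.
Energy balance: 190.2×4.19×(63.1 − T) = 27594 + 71.9×4.19×(T − 0)
796.938(63.1 − T) = 27594 + 301.261 T
50286.8 − 27594 = 1098.199 T
T = 22692.8 / 1098.199 = 20.66 °C

T_f = 20.7 °C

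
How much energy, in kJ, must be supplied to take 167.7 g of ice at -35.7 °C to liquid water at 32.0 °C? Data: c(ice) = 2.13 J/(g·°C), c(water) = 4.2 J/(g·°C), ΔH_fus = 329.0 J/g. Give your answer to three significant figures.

q1 (heat ice -35.7→0.0 °C): 167.7 × 2.13 × 35.7 = 12752 J
q2 (melt at 0 °C): 167.7 × 329.0 = 55173 J
q3 (heat water 0.0→32.0 °C): 167.7 × 4.2 × 32.0 = 22539 J
Total: 12752 + 55173 + 22539 = 90464 J = 90.5 kJ

q = 90.5 kJ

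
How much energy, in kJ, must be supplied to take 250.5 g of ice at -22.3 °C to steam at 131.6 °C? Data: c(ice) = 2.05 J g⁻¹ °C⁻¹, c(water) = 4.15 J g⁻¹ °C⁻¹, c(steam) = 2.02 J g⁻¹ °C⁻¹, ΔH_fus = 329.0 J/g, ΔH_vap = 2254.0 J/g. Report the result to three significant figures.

q1 (heat ice -22.3→0.0 °C): 250.5 × 2.05 × 22.3 = 11452 J
q2 (melt at 0 °C): 250.5 × 329.0 = 82415 J
q3 (heat water 0.0→100.0 °C): 250.5 × 4.15 × 100.0 = 103958 J
q4 (vaporize at 100 °C): 250.5 × 2254.0 = 564627 J
q5 (heat steam 100.0→131.6 °C): 250.5 × 2.02 × 31.6 = 15990 J
Total: 11452 + 82415 + 103958 + 564627 + 15990 = 778442 J = 778 kJ

q = 778 kJ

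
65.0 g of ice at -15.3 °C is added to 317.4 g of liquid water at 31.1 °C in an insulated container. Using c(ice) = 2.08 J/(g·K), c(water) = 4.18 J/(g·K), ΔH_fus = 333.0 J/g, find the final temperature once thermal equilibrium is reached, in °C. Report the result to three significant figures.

Heat to bring ice to 0 °C and melt it: q₁ = 65.0×2.08×15.3 + 65.0×333.0 = 23714 J
Heat the water can supply cooling to 0 °C: 317.4×4.18×31.1 = 41261.4 J > q₁, so all ice melts.
Energy balance: 317.4×4.18×(31.1 − T) = 23714 + 65.0×4.18×(T − 0)
1326.732(31.1 − T) = 23714 + 271.7 T
41261.4 − 23714 = 1598.432 T
T = 17547.4 / 1598.432 = 10.98 °C

T_f = 11.0 °C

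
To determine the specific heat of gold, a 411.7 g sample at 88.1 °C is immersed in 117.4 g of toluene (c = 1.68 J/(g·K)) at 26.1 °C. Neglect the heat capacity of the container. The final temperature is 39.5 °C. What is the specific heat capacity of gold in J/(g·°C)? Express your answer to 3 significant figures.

c = 0.132 J/(g·°C)

q_gained = (117.4 × 1.68) × (39.5 − 26.1) = 2643 J
q_lost = 411.7 × c × (88.1 − 39.5) = 20008.62 c
Set equal: c = 2643 / 20008.62 = 0.132 J/(g·°C)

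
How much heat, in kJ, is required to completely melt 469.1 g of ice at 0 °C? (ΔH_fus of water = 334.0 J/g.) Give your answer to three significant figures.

q = m × ΔH_fus = 469.1 × 334.0 = 156700 J = 157 kJ

q = 157 kJ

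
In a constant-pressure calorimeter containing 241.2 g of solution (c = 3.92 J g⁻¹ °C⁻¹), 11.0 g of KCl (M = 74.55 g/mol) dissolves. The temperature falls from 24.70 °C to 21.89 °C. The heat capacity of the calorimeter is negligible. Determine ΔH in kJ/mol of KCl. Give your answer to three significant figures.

|ΔT| = |21.89 − 24.70| = 2.81 °C
|q_surr| = (241.2 × 3.92) × 2.81 = 945.504 × 2.81 = 2657 J
n(KCl) = 11.0 / 74.55 = 0.1476 mol
Temperature fell, so q_rxn = +|q_surr| = 2.657 kJ
ΔH = q_rxn / n = 18.00 kJ/mol

ΔH = 18.0 kJ/mol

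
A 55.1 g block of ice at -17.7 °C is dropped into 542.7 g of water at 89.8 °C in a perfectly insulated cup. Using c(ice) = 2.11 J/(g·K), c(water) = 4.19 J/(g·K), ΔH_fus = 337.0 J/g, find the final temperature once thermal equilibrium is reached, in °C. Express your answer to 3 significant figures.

Heat to bring ice to 0 °C and melt it: q₁ = 55.1×2.11×17.7 + 55.1×337.0 = 20627 J
Heat the water can supply cooling to 0 °C: 542.7×4.19×89.8 = 204197 J > q₁, so all ice melts.
Energy balance: 542.7×4.19×(89.8 − T) = 20627 + 55.1×4.19×(T − 0)
2273.913(89.8 − T) = 20627 + 230.869 T
204197 − 20627 = 2504.782 T
T = 183570 / 2504.782 = 73.29 °C

T_f = 73.3 °C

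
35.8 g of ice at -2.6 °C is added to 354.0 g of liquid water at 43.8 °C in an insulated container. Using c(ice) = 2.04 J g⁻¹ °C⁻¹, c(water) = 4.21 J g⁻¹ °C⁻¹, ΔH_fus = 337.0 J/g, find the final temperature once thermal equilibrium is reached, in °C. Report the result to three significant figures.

T_f = 32.3 °C

Heat to bring ice to 0 °C and melt it: q₁ = 35.8×2.04×2.6 + 35.8×337.0 = 12254 J
Heat the water can supply cooling to 0 °C: 354.0×4.21×43.8 = 65276.9 J > q₁, so all ice melts.
Energy balance: 354.0×4.21×(43.8 − T) = 12254 + 35.8×4.21×(T − 0)
1490.34(43.8 − T) = 12254 + 150.718 T
65276.9 − 12254 = 1641.058 T
T = 53022.9 / 1641.058 = 32.31 °C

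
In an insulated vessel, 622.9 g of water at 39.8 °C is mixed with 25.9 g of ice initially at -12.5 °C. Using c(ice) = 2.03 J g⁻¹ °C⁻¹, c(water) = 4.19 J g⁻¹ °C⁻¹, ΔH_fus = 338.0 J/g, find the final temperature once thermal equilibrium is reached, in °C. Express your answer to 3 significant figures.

Heat to bring ice to 0 °C and melt it: q₁ = 25.9×2.03×12.5 + 25.9×338.0 = 9411.4 J
Heat the water can supply cooling to 0 °C: 622.9×4.19×39.8 = 103876 J > q₁, so all ice melts.
Energy balance: 622.9×4.19×(39.8 − T) = 9411.4 + 25.9×4.19×(T − 0)
2609.951(39.8 − T) = 9411.4 + 108.521 T
103876 − 9411.4 = 2718.472 T
T = 94464.6 / 2718.472 = 34.749 °C

T_f = 34.7 °C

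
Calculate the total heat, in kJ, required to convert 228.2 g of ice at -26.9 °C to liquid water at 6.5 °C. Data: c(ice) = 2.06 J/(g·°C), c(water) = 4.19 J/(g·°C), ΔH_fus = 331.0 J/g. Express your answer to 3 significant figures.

q1 (heat ice -26.9→0.0 °C): 228.2 × 2.06 × 26.9 = 12645 J
q2 (melt at 0 °C): 228.2 × 331.0 = 75534 J
q3 (heat water 0.0→6.5 °C): 228.2 × 4.19 × 6.5 = 6215 J
Total: 12645 + 75534 + 6215 = 94394 J = 94.4 kJ

q = 94.4 kJ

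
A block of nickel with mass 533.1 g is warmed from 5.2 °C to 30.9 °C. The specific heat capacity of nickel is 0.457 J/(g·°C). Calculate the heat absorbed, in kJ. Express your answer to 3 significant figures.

q = m c ΔT = 533.1 × 0.457 × (30.9 − 5.2)
q = 533.1 × 0.457 × 25.7 = 6261 J = 6.26 kJ

q = 6.26 kJ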